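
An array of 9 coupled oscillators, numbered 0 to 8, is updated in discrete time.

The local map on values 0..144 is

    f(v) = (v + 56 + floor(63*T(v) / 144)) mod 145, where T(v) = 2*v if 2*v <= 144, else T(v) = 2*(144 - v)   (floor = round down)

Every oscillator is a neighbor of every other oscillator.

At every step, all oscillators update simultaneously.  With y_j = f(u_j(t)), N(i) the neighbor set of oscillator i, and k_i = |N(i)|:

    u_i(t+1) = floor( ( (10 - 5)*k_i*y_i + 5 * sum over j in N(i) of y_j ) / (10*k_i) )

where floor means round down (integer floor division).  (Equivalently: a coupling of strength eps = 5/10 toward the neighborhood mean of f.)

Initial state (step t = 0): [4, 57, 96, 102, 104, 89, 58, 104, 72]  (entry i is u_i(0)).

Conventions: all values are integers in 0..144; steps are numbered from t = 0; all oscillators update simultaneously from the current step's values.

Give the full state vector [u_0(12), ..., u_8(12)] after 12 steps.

Simulating step by step:
t=0: [4, 57, 96, 102, 104, 89, 58, 104, 72]
t=1: [52, 31, 45, 45, 46, 45, 32, 46, 44]
t=2: [71, 117, 128, 128, 129, 128, 118, 129, 127]
t=3: [48, 51, 52, 52, 52, 52, 51, 52, 51]
t=4: [4, 6, 7, 7, 7, 7, 6, 7, 6]
t=5: [65, 67, 68, 68, 68, 68, 67, 68, 67]
t=6: [34, 36, 37, 37, 37, 37, 36, 37, 36]
t=7: [121, 123, 124, 124, 124, 124, 123, 124, 123]
t=8: [52, 52, 52, 52, 52, 52, 52, 52, 52]
t=9: [8, 8, 8, 8, 8, 8, 8, 8, 8]
t=10: [71, 71, 71, 71, 71, 71, 71, 71, 71]
t=11: [44, 44, 44, 44, 44, 44, 44, 44, 44]
t=12: [138, 138, 138, 138, 138, 138, 138, 138, 138]

Answer: [138, 138, 138, 138, 138, 138, 138, 138, 138]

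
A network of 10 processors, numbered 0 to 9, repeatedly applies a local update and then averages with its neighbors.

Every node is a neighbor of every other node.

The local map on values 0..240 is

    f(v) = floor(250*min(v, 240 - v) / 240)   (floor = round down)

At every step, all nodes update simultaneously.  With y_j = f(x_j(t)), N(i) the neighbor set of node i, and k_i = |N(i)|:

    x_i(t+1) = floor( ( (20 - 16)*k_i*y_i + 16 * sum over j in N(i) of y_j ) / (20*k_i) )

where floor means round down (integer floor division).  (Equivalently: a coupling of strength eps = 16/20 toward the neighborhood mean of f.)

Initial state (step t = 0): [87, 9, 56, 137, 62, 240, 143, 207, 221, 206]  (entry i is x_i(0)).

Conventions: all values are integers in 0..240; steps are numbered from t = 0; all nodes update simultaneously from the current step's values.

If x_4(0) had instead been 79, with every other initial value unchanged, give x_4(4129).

Simulating step by step:
t=0: [87, 9, 56, 137, 79, 240, 143, 207, 221, 206]
t=1: [57, 48, 54, 59, 56, 47, 58, 51, 49, 51]
t=2: [55, 54, 55, 55, 55, 54, 55, 54, 54, 54]
t=3: [56, 56, 56, 56, 56, 56, 56, 56, 56, 56]
t=4: [58, 58, 58, 58, 58, 58, 58, 58, 58, 58]
t=5: [60, 60, 60, 60, 60, 60, 60, 60, 60, 60]
t=6: [62, 62, 62, 62, 62, 62, 62, 62, 62, 62]
t=7: [64, 64, 64, 64, 64, 64, 64, 64, 64, 64]
t=8: [66, 66, 66, 66, 66, 66, 66, 66, 66, 66]
t=9: [68, 68, 68, 68, 68, 68, 68, 68, 68, 68]
t=10: [70, 70, 70, 70, 70, 70, 70, 70, 70, 70]
t=11: [72, 72, 72, 72, 72, 72, 72, 72, 72, 72]
t=12: [75, 75, 75, 75, 75, 75, 75, 75, 75, 75]
t=13: [78, 78, 78, 78, 78, 78, 78, 78, 78, 78]
t=14: [81, 81, 81, 81, 81, 81, 81, 81, 81, 81]
t=15: [84, 84, 84, 84, 84, 84, 84, 84, 84, 84]
t=16: [87, 87, 87, 87, 87, 87, 87, 87, 87, 87]
t=17: [90, 90, 90, 90, 90, 90, 90, 90, 90, 90]
t=18: [93, 93, 93, 93, 93, 93, 93, 93, 93, 93]
t=19: [96, 96, 96, 96, 96, 96, 96, 96, 96, 96]
t=20: [100, 100, 100, 100, 100, 100, 100, 100, 100, 100]
t=21: [104, 104, 104, 104, 104, 104, 104, 104, 104, 104]
t=22: [108, 108, 108, 108, 108, 108, 108, 108, 108, 108]
t=23: [112, 112, 112, 112, 112, 112, 112, 112, 112, 112]
t=24: [116, 116, 116, 116, 116, 116, 116, 116, 116, 116]
t=25: [120, 120, 120, 120, 120, 120, 120, 120, 120, 120]
t=26: [125, 125, 125, 125, 125, 125, 125, 125, 125, 125]
t=27: [119, 119, 119, 119, 119, 119, 119, 119, 119, 119]
t=28: [123, 123, 123, 123, 123, 123, 123, 123, 123, 123]
t=29: [121, 121, 121, 121, 121, 121, 121, 121, 121, 121]
t=30: [123, 123, 123, 123, 123, 123, 123, 123, 123, 123]

Answer: x_4(4129) = 121
Key observation: The state at step 28, [123, 123, 123, 123, 123, 123, 123, 123, 123, 123], reappears at step 30: the system is in a cycle of period 2 from step 28 on.  Therefore the state at step 4129 equals the state at step 28 + ((4129 - 28) mod 2) = 29, which is [121, 121, 121, 121, 121, 121, 121, 121, 121, 121].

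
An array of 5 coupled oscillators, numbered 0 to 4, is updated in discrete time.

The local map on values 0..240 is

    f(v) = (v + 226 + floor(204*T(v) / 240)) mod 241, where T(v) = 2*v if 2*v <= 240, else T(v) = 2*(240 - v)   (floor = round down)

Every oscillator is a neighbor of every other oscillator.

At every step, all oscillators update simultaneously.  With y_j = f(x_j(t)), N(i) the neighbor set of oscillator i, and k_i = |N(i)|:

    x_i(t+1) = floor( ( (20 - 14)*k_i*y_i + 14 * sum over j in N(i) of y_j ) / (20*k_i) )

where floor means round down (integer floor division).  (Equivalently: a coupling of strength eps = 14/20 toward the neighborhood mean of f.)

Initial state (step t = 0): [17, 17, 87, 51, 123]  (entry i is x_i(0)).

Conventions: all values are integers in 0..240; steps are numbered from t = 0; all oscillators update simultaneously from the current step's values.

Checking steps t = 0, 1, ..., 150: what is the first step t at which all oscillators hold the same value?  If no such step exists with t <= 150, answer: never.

Simulating step by step:
t=0: [17, 17, 87, 51, 123]  (not all equal)
t=1: [85, 85, 108, 96, 89]  (not all equal)
t=2: [147, 147, 125, 121, 149]  (not all equal)
t=3: [54, 54, 56, 56, 54]  (not all equal)
t=4: [132, 132, 132, 132, 132]  (all equal)

Answer: 4
Key observation: Synchronization is absorbing here: once all oscillators are equal they stay equal, and step 4 is the first all-equal step.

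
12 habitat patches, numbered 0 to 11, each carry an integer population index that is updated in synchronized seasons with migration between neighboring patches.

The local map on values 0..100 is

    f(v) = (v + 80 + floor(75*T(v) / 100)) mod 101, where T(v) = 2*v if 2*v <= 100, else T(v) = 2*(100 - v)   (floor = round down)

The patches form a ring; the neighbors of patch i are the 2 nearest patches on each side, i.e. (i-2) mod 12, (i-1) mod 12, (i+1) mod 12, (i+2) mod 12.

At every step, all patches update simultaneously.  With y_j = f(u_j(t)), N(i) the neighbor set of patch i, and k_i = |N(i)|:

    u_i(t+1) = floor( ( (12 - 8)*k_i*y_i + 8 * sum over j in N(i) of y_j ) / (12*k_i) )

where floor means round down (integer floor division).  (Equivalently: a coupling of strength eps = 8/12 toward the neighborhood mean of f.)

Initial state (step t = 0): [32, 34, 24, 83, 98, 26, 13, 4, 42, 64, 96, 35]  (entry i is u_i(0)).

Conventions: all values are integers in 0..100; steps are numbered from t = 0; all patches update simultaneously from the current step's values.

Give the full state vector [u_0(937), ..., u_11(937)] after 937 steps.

Simulating step by step:
t=0: [32, 34, 24, 83, 98, 26, 13, 4, 42, 64, 96, 35]
t=1: [61, 63, 61, 66, 56, 59, 53, 69, 74, 85, 78, 72]
t=2: [95, 96, 81, 81, 49, 64, 47, 77, 75, 90, 91, 92]
t=3: [82, 83, 71, 73, 61, 78, 78, 91, 89, 85, 84, 82]
t=4: [88, 89, 91, 92, 93, 90, 89, 86, 85, 85, 86, 87]
t=5: [84, 84, 83, 83, 83, 83, 84, 85, 85, 85, 85, 85]
t=6: [86, 86, 87, 87, 87, 86, 86, 86, 86, 86, 86, 86]
t=7: [85, 85, 85, 85, 85, 85, 85, 86, 86, 86, 86, 86]
t=8: [86, 86, 86, 86, 86, 86, 86, 86, 86, 86, 86, 86]
t=9: [86, 86, 86, 86, 86, 86, 86, 86, 86, 86, 86, 86]

Answer: [86, 86, 86, 86, 86, 86, 86, 86, 86, 86, 86, 86]
Key observation: The state at step 8, [86, 86, 86, 86, 86, 86, 86, 86, 86, 86, 86, 86], reappears at step 9: the system is in a cycle of period 1 from step 8 on.  Therefore the state at step 937 equals the state at step 8 + ((937 - 8) mod 1) = 8, which is [86, 86, 86, 86, 86, 86, 86, 86, 86, 86, 86, 86].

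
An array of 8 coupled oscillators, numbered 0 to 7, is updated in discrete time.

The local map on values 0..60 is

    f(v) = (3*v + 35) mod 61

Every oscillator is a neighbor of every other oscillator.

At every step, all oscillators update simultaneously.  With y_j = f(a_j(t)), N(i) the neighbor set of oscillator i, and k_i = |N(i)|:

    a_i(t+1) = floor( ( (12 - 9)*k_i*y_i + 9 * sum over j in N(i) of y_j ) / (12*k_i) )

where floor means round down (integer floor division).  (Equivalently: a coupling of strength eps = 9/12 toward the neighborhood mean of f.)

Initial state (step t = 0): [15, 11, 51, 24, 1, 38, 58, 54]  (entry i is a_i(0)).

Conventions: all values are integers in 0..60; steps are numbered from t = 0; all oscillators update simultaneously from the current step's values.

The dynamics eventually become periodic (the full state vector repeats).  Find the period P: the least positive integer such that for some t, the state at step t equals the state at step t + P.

Answer: 10
Key observation: The state at step 4, [16, 16, 16, 16, 16, 16, 16, 16], reappears at step 14 — and no state repeats earlier — so the cycle the system enters has period 10.

Derivation:
t=0: [15, 11, 51, 24, 1, 38, 58, 54]
t=1: [22, 20, 20, 26, 24, 23, 23, 21]
t=2: [40, 40, 40, 42, 41, 41, 41, 40]
t=3: [34, 34, 34, 35, 35, 35, 35, 34]
t=4: [16, 16, 16, 16, 16, 16, 16, 16]
t=5: [22, 22, 22, 22, 22, 22, 22, 22]
t=6: [40, 40, 40, 40, 40, 40, 40, 40]
t=7: [33, 33, 33, 33, 33, 33, 33, 33]
t=8: [12, 12, 12, 12, 12, 12, 12, 12]
t=9: [10, 10, 10, 10, 10, 10, 10, 10]
t=10: [4, 4, 4, 4, 4, 4, 4, 4]
t=11: [47, 47, 47, 47, 47, 47, 47, 47]
t=12: [54, 54, 54, 54, 54, 54, 54, 54]
t=13: [14, 14, 14, 14, 14, 14, 14, 14]
t=14: [16, 16, 16, 16, 16, 16, 16, 16]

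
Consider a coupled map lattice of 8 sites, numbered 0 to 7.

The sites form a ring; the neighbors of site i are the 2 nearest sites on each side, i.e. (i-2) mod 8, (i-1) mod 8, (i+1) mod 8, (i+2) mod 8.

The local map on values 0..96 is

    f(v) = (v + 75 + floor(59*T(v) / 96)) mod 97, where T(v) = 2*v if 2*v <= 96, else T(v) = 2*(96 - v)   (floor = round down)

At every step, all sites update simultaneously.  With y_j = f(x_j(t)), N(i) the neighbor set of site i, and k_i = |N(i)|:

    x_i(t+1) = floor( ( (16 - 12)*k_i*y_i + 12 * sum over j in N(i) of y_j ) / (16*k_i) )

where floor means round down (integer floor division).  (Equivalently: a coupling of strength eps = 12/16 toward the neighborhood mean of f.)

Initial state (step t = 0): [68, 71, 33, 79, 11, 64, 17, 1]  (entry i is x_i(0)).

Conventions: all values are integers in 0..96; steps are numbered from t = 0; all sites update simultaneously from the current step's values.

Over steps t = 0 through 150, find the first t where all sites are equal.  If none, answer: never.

Simulating step by step:
t=0: [68, 71, 33, 79, 11, 64, 17, 1]  (not all equal)
t=1: [61, 73, 57, 59, 42, 52, 48, 67]  (not all equal)
t=2: [81, 80, 79, 79, 80, 80, 80, 81]  (not all equal)
t=3: [77, 77, 77, 77, 77, 77, 77, 77]  (all equal)

Answer: 3
Key observation: Synchronization is absorbing here: once all sites are equal they stay equal, and step 3 is the first all-equal step.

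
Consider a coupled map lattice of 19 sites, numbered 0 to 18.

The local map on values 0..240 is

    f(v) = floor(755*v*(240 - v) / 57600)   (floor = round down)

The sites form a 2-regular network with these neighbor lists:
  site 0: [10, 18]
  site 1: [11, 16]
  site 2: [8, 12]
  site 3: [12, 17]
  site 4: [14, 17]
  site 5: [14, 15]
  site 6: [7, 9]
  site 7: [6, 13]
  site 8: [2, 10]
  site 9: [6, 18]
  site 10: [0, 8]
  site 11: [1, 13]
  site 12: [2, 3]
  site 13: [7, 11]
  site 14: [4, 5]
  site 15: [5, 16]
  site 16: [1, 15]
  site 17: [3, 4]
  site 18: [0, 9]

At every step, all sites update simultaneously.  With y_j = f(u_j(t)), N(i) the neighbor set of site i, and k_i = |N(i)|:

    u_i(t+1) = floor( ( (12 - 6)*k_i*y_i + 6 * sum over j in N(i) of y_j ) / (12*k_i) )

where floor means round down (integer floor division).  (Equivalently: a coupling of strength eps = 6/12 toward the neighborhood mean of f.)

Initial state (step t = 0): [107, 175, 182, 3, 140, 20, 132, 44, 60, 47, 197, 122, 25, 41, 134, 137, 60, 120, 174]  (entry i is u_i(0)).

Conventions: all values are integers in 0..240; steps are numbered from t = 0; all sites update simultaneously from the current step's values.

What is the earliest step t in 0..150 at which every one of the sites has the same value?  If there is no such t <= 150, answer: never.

Answer: 24
Key observation: Synchronization is absorbing here: once all sites are equal they stay equal, and step 24 is the first all-equal step.

Derivation:
t=0: [107, 175, 182, 3, 140, 20, 132, 44, 60, 47, 197, 122, 25, 41, 134, 137, 60, 120, 174]  (not all equal)
t=1: [158, 156, 121, 69, 185, 121, 150, 129, 132, 143, 137, 157, 71, 128, 153, 141, 153, 142, 151]  (not all equal)
t=2: [174, 171, 179, 161, 155, 183, 180, 184, 186, 178, 180, 174, 164, 182, 167, 181, 175, 162, 175]  (not all equal)
t=3: [147, 151, 145, 165, 167, 142, 140, 137, 136, 144, 140, 148, 158, 140, 156, 140, 147, 167, 148]  (not all equal)
t=4: [179, 177, 178, 163, 162, 179, 182, 183, 183, 180, 182, 178, 170, 182, 170, 181, 179, 159, 179]  (not all equal)
t=5: [141, 144, 144, 162, 163, 145, 138, 137, 138, 140, 138, 143, 154, 139, 154, 141, 142, 166, 142]  (not all equal)
t=6: [182, 181, 179, 166, 165, 178, 183, 184, 183, 183, 183, 181, 173, 183, 172, 181, 181, 162, 182]  (not all equal)
t=7: [137, 139, 143, 159, 160, 145, 135, 135, 137, 136, 136, 138, 151, 136, 153, 140, 139, 163, 137]  (not all equal)
t=8: [184, 184, 180, 169, 168, 179, 185, 185, 183, 184, 184, 184, 175, 184, 173, 182, 183, 165, 184]  (not all equal)
t=9: [135, 135, 141, 156, 157, 143, 133, 133, 137, 134, 135, 135, 149, 134, 150, 138, 136, 159, 135]  (not all equal)
t=10: [185, 185, 181, 171, 171, 180, 186, 186, 183, 185, 184, 185, 176, 185, 175, 183, 184, 169, 185]  (not all equal)
t=11: [133, 133, 140, 153, 153, 141, 131, 131, 136, 132, 134, 133, 146, 132, 148, 137, 134, 155, 133]  (not all equal)
t=12: [186, 186, 182, 174, 174, 181, 186, 186, 184, 186, 185, 186, 178, 186, 178, 184, 185, 173, 186]  (not all equal)
t=13: [131, 131, 138, 148, 148, 139, 131, 131, 135, 131, 133, 131, 144, 131, 144, 135, 133, 150, 131]  (not all equal)
t=14: [186, 186, 183, 178, 178, 183, 187, 187, 185, 187, 186, 187, 181, 187, 181, 185, 186, 177, 187]  (not all equal)
t=15: [130, 130, 136, 143, 143, 136, 129, 129, 133, 129, 131, 129, 139, 129, 139, 133, 131, 145, 129]  (not all equal)
t=16: [187, 187, 185, 181, 181, 185, 187, 187, 186, 187, 186, 187, 183, 187, 183, 186, 186, 180, 187]  (not all equal)
t=17: [129, 129, 133, 138, 138, 133, 129, 129, 131, 129, 130, 129, 136, 129, 136, 131, 130, 140, 129]  (not all equal)
t=18: [187, 187, 186, 184, 184, 186, 187, 187, 186, 187, 187, 187, 185, 187, 185, 186, 187, 183, 187]  (not all equal)
t=19: [129, 129, 131, 134, 134, 131, 129, 129, 130, 129, 129, 129, 133, 129, 133, 130, 129, 135, 129]  (not all equal)
t=20: [187, 187, 186, 185, 185, 186, 187, 187, 187, 187, 187, 187, 186, 187, 186, 187, 187, 185, 187]  (not all equal)
t=21: [129, 129, 130, 132, 132, 130, 129, 129, 129, 129, 129, 129, 131, 129, 131, 129, 129, 133, 129]  (not all equal)
t=22: [187, 187, 187, 186, 186, 187, 187, 187, 187, 187, 187, 187, 186, 187, 186, 187, 187, 186, 187]  (not all equal)
t=23: [129, 129, 129, 131, 131, 129, 129, 129, 129, 129, 129, 129, 130, 129, 130, 129, 129, 131, 129]  (not all equal)
t=24: [187, 187, 187, 187, 187, 187, 187, 187, 187, 187, 187, 187, 187, 187, 187, 187, 187, 187, 187]  (all equal)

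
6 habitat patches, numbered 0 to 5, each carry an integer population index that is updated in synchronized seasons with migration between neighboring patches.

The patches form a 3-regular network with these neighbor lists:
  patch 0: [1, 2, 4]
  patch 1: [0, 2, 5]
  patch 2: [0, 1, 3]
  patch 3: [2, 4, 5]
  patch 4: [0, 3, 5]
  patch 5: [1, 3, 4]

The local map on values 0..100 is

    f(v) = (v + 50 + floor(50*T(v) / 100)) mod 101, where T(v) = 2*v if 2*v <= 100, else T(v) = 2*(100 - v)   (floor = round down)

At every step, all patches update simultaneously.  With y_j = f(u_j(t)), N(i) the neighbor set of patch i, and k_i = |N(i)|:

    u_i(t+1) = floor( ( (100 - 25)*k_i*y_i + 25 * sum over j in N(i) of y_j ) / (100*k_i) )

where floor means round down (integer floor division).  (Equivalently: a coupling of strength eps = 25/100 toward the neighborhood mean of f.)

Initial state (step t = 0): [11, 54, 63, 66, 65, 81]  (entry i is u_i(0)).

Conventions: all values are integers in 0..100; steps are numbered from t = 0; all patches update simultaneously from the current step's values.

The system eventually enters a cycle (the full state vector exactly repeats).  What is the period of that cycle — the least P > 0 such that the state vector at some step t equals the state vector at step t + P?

Simulating step by step:
t=0: [11, 54, 63, 66, 65, 81]
t=1: [66, 50, 50, 49, 50, 49]
t=2: [49, 48, 48, 47, 48, 47]
t=3: [46, 45, 45, 43, 44, 43]
t=4: [40, 38, 38, 35, 37, 35]
t=5: [27, 24, 24, 19, 22, 19]
t=6: [26, 89, 89, 89, 85, 89]
t=7: [13, 45, 45, 49, 45, 49]
t=8: [66, 42, 42, 45, 43, 45]
t=9: [45, 34, 34, 38, 36, 38]
t=10: [33, 19, 19, 24, 23, 24]
t=11: [33, 82, 82, 97, 89, 97]
t=12: [23, 46, 46, 49, 46, 49]
t=13: [82, 46, 46, 46, 46, 46]
t=14: [47, 41, 41, 41, 41, 41]
t=15: [40, 32, 32, 31, 32, 31]
t=16: [25, 14, 14, 11, 14, 11]
t=17: [94, 79, 79, 73, 78, 73]
t=18: [49, 49, 49, 49, 49, 49]
t=19: [47, 47, 47, 47, 47, 47]
t=20: [43, 43, 43, 43, 43, 43]
t=21: [35, 35, 35, 35, 35, 35]
t=22: [19, 19, 19, 19, 19, 19]
t=23: [88, 88, 88, 88, 88, 88]
t=24: [49, 49, 49, 49, 49, 49]

Answer: 6
Key observation: The state at step 18, [49, 49, 49, 49, 49, 49], reappears at step 24 — and no state repeats earlier — so the cycle the system enters has period 6.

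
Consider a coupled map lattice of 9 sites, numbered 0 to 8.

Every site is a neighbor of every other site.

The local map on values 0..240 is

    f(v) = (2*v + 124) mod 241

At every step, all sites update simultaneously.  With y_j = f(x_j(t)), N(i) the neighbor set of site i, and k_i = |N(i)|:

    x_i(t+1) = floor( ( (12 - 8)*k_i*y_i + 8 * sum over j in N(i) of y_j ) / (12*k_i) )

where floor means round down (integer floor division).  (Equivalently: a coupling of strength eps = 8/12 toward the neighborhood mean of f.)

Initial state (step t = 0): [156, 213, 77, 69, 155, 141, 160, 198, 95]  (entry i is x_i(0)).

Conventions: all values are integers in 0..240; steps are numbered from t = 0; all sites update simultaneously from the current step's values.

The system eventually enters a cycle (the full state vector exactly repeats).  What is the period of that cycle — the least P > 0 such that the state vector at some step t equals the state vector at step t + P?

Answer: 24
Key observation: The state at step 14, [187, 186, 186, 186, 187, 187, 187, 186, 186], reappears at step 38 — and no state repeats earlier — so the cycle the system enters has period 24.

Derivation:
t=0: [156, 213, 77, 69, 155, 141, 160, 198, 95]
t=1: [131, 99, 92, 88, 131, 124, 133, 92, 101]
t=2: [113, 97, 94, 92, 113, 110, 114, 94, 98]
t=3: [93, 85, 84, 83, 93, 92, 94, 84, 86]
t=4: [61, 57, 57, 56, 61, 61, 62, 57, 58]
t=5: [102, 160, 160, 160, 102, 102, 102, 160, 161]
t=6: [135, 164, 164, 164, 135, 135, 135, 164, 165]
t=7: [177, 191, 191, 191, 177, 177, 177, 191, 192]
t=8: [148, 95, 95, 95, 148, 148, 148, 95, 95]
t=9: [134, 108, 108, 108, 134, 134, 134, 108, 108]
t=10: [129, 116, 116, 116, 129, 129, 129, 116, 116]
t=11: [130, 123, 123, 123, 130, 130, 130, 123, 123]
t=12: [137, 133, 133, 133, 137, 137, 137, 133, 133]
t=13: [153, 151, 151, 151, 153, 153, 153, 151, 151]
t=14: [187, 186, 186, 186, 187, 187, 187, 186, 186]
t=15: [15, 14, 14, 14, 15, 15, 15, 14, 14]
t=16: [153, 152, 152, 152, 153, 153, 153, 152, 152]
t=17: [188, 187, 187, 187, 188, 188, 188, 187, 187]
t=18: [17, 16, 16, 16, 17, 17, 17, 16, 16]
t=19: [157, 156, 156, 156, 157, 157, 157, 156, 156]
t=20: [196, 195, 195, 195, 196, 196, 196, 195, 195]
t=21: [33, 32, 32, 32, 33, 33, 33, 32, 32]
t=22: [189, 188, 188, 188, 189, 189, 189, 188, 188]
t=23: [19, 18, 18, 18, 19, 19, 19, 18, 18]
t=24: [161, 160, 160, 160, 161, 161, 161, 160, 160]
t=25: [204, 203, 203, 203, 204, 204, 204, 203, 203]
t=26: [49, 48, 48, 48, 49, 49, 49, 48, 48]
t=27: [221, 220, 220, 220, 221, 221, 221, 220, 220]
t=28: [83, 82, 82, 82, 83, 83, 83, 82, 82]
t=29: [48, 47, 47, 47, 48, 48, 48, 47, 47]
t=30: [219, 218, 218, 218, 219, 219, 219, 218, 218]
t=31: [79, 78, 78, 78, 79, 79, 79, 78, 78]
t=32: [40, 39, 39, 39, 40, 40, 40, 39, 39]
t=33: [203, 202, 202, 202, 203, 203, 203, 202, 202]
t=34: [47, 46, 46, 46, 47, 47, 47, 46, 46]
t=35: [217, 216, 216, 216, 217, 217, 217, 216, 216]
t=36: [75, 74, 74, 74, 75, 75, 75, 74, 74]
t=37: [32, 31, 31, 31, 32, 32, 32, 31, 31]
t=38: [187, 186, 186, 186, 187, 187, 187, 186, 186]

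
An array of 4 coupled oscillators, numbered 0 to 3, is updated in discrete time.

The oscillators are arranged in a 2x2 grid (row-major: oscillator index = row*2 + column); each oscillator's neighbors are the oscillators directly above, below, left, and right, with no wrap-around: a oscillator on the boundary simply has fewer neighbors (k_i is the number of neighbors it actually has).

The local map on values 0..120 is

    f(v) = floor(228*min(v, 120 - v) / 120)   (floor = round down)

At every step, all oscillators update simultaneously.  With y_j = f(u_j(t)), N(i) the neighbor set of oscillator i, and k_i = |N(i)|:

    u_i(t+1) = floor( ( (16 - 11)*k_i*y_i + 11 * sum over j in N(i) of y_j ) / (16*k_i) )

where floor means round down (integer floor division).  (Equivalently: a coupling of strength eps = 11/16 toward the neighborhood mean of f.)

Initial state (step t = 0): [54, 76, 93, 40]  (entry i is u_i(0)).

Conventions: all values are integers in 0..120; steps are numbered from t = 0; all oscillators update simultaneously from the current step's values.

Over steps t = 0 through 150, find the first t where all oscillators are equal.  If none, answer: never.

Simulating step by step:
t=0: [54, 76, 93, 40]  (not all equal)
t=1: [77, 87, 77, 69]  (not all equal)
t=2: [74, 80, 86, 79]  (not all equal)
t=3: [75, 80, 76, 72]  (not all equal)
t=4: [81, 84, 86, 83]  (not all equal)
t=5: [68, 70, 69, 67]  (not all equal)
t=6: [96, 97, 98, 96]  (not all equal)
t=7: [42, 44, 43, 42]  (not all equal)
t=8: [81, 80, 79, 81]  (not all equal)
t=9: [75, 74, 74, 75]  (not all equal)
t=10: [86, 85, 85, 86]  (not all equal)
t=11: [65, 64, 64, 65]  (not all equal)
t=12: [105, 104, 104, 105]  (not all equal)
t=13: [29, 28, 28, 29]  (not all equal)
t=14: [53, 54, 54, 53]  (not all equal)
t=15: [101, 100, 100, 101]  (not all equal)
t=16: [37, 36, 36, 37]  (not all equal)
t=17: [68, 69, 69, 68]  (not all equal)
t=18: [96, 97, 97, 96]  (not all equal)
t=19: [43, 44, 44, 43]  (not all equal)
t=20: [82, 81, 81, 82]  (not all equal)
t=21: [73, 72, 72, 73]  (not all equal)
t=22: [90, 89, 89, 90]  (not all equal)
t=23: [57, 57, 57, 57]  (all equal)

Answer: 23
Key observation: Synchronization is absorbing here: once all oscillators are equal they stay equal, and step 23 is the first all-equal step.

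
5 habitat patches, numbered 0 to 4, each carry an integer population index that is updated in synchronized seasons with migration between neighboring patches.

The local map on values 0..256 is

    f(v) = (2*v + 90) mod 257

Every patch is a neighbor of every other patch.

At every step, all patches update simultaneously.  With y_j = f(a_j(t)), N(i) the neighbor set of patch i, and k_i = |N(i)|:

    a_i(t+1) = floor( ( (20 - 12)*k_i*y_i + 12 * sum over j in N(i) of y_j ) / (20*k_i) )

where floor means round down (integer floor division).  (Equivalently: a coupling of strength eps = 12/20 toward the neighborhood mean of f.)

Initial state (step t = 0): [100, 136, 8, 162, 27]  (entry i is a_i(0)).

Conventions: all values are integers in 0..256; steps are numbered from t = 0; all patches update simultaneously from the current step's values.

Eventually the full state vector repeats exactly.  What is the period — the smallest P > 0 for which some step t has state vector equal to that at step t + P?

Simulating step by step:
t=0: [100, 136, 8, 162, 27]
t=1: [90, 108, 108, 121, 117]
t=2: [41, 50, 50, 56, 54]
t=3: [185, 190, 190, 193, 192]
t=4: [210, 213, 213, 214, 214]
t=5: [103, 40, 40, 40, 40]
t=6: [117, 150, 150, 150, 150]
t=7: [106, 123, 123, 123, 123]
t=8: [65, 73, 73, 73, 73]
t=9: [229, 233, 233, 233, 233]
t=10: [38, 40, 40, 40, 40]
t=11: [168, 169, 169, 169, 169]
t=12: [170, 170, 170, 170, 170]
t=13: [173, 173, 173, 173, 173]
t=14: [179, 179, 179, 179, 179]
t=15: [191, 191, 191, 191, 191]
t=16: [215, 215, 215, 215, 215]
t=17: [6, 6, 6, 6, 6]
t=18: [102, 102, 102, 102, 102]
t=19: [37, 37, 37, 37, 37]
t=20: [164, 164, 164, 164, 164]
t=21: [161, 161, 161, 161, 161]
t=22: [155, 155, 155, 155, 155]
t=23: [143, 143, 143, 143, 143]
t=24: [119, 119, 119, 119, 119]
t=25: [71, 71, 71, 71, 71]
t=26: [232, 232, 232, 232, 232]
t=27: [40, 40, 40, 40, 40]
t=28: [170, 170, 170, 170, 170]

Answer: 16
Key observation: The state at step 12, [170, 170, 170, 170, 170], reappears at step 28 — and no state repeats earlier — so the cycle the system enters has period 16.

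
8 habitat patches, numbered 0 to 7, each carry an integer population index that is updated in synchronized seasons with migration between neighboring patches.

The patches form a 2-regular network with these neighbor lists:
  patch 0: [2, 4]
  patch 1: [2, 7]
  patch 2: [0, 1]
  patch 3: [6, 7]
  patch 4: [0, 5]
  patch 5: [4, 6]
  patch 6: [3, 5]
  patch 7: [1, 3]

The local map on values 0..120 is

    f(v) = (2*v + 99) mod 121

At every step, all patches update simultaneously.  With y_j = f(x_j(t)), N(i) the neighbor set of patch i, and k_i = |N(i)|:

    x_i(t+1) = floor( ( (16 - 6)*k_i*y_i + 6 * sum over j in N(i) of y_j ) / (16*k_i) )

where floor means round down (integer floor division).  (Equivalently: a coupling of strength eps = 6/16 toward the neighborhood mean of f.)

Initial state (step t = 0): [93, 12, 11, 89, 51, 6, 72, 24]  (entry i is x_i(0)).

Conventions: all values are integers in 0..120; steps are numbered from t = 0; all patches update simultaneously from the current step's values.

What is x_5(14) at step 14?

Answer: x_5(14) = 46

Derivation:
t=0: [93, 12, 11, 89, 51, 6, 72, 24]
t=1: [41, 6, 8, 26, 78, 84, 28, 23]
t=2: [61, 95, 103, 29, 24, 24, 31, 41]
t=3: [79, 52, 66, 41, 39, 28, 36, 53]
t=4: [40, 87, 86, 62, 44, 41, 48, 79]
t=5: [54, 27, 34, 80, 63, 63, 76, 34]
t=6: [81, 37, 50, 20, 100, 86, 28, 37]
t=7: [37, 56, 62, 27, 44, 35, 30, 45]
t=8: [64, 88, 90, 39, 60, 49, 38, 65]
t=9: [91, 47, 49, 65, 95, 76, 58, 84]
t=10: [47, 63, 68, 89, 38, 32, 80, 49]
t=11: [76, 100, 104, 39, 55, 39, 25, 73]
t=12: [34, 48, 53, 40, 67, 56, 38, 23]
t=13: [65, 66, 75, 50, 95, 87, 61, 39]
t=14: [77, 80, 45, 78, 55, 46, 82, 70]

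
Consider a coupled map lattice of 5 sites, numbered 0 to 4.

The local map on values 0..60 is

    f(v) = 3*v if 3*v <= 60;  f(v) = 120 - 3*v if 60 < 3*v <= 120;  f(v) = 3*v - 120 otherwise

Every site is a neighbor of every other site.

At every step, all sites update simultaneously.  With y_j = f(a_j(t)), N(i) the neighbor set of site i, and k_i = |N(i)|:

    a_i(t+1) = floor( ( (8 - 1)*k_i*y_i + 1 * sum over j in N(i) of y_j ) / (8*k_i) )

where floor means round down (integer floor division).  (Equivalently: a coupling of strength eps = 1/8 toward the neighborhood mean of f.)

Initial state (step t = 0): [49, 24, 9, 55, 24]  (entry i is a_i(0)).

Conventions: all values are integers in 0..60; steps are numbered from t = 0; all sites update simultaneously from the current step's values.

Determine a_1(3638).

Answer: a_1(3638) = 36
Key observation: The state at step 35, [52, 52, 52, 17, 52], reappears at step 44: the system is in a cycle of period 9 from step 35 on.  Therefore the state at step 3638 equals the state at step 35 + ((3638 - 35) mod 9) = 38, which is [36, 36, 36, 43, 36].

Derivation:
t=0: [49, 24, 9, 55, 24]
t=1: [28, 46, 28, 44, 46]
t=2: [34, 18, 34, 13, 18]
t=3: [20, 51, 20, 38, 51]
t=4: [56, 33, 56, 11, 33]
t=5: [45, 23, 45, 33, 23]
t=6: [17, 47, 17, 22, 47]
t=7: [49, 23, 49, 51, 23]
t=8: [28, 48, 28, 33, 48]
t=9: [34, 24, 34, 22, 24]
t=10: [21, 46, 21, 51, 46]
t=11: [53, 20, 53, 33, 20]
t=12: [39, 57, 39, 24, 57]
t=13: [7, 47, 7, 45, 47]
t=14: [20, 20, 20, 15, 20]
t=15: [59, 59, 59, 46, 59]
t=16: [55, 55, 55, 22, 55]
t=17: [45, 45, 45, 52, 45]
t=18: [15, 15, 15, 33, 15]
t=19: [44, 44, 44, 24, 44]
t=20: [13, 13, 13, 43, 13]
t=21: [38, 38, 38, 12, 38]
t=22: [6, 6, 6, 32, 6]
t=23: [18, 18, 18, 23, 18]
t=24: [53, 53, 53, 51, 53]
t=25: [38, 38, 38, 33, 38]
t=26: [6, 6, 6, 19, 6]
t=27: [19, 19, 19, 52, 19]
t=28: [56, 56, 56, 38, 56]
t=29: [46, 46, 46, 11, 46]
t=30: [18, 18, 18, 31, 18]
t=31: [53, 53, 53, 30, 53]
t=32: [38, 38, 38, 31, 38]
t=33: [6, 6, 6, 24, 6]
t=34: [18, 18, 18, 44, 18]
t=35: [52, 52, 52, 17, 52]
t=36: [36, 36, 36, 49, 36]
t=37: [12, 12, 12, 25, 12]
t=38: [36, 36, 36, 43, 36]
t=39: [11, 11, 11, 9, 11]
t=40: [32, 32, 32, 27, 32]
t=41: [24, 24, 24, 37, 24]
t=42: [46, 46, 46, 13, 46]
t=43: [18, 18, 18, 36, 18]
t=44: [52, 52, 52, 17, 52]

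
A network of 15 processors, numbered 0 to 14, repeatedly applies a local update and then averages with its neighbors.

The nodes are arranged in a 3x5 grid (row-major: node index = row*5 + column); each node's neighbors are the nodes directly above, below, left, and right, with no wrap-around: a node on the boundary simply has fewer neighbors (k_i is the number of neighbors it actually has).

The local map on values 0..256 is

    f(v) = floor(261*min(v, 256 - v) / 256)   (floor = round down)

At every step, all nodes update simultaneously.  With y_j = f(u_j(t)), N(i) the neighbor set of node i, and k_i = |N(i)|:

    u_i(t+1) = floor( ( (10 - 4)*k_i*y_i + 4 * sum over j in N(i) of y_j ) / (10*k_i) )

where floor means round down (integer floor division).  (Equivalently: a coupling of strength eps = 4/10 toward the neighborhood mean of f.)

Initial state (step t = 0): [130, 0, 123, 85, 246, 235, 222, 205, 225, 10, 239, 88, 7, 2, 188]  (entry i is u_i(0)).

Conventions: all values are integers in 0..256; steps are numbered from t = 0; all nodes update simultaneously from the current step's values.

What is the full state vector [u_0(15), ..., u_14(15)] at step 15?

Simulating step by step:
t=0: [130, 0, 123, 85, 246, 235, 222, 205, 225, 10, 239, 88, 7, 2, 188]
t=1: [81, 38, 93, 73, 25, 36, 36, 50, 33, 20, 32, 61, 23, 15, 43]
t=2: [64, 51, 78, 64, 33, 41, 40, 48, 35, 25, 38, 49, 30, 22, 32]
t=3: [57, 55, 69, 58, 37, 43, 42, 47, 37, 28, 40, 43, 33, 26, 28]
t=4: [54, 56, 63, 54, 39, 44, 44, 46, 38, 30, 41, 41, 35, 28, 27]
t=5: [53, 55, 59, 51, 40, 45, 45, 45, 38, 31, 41, 40, 36, 30, 27]
t=6: [52, 54, 56, 49, 40, 45, 45, 44, 38, 32, 41, 40, 36, 31, 28]
t=7: [51, 53, 53, 47, 40, 45, 45, 44, 38, 33, 41, 40, 36, 32, 29]
t=8: [50, 52, 51, 45, 40, 45, 45, 43, 38, 34, 41, 40, 37, 32, 30]
t=9: [49, 51, 49, 44, 39, 45, 45, 42, 38, 34, 41, 40, 37, 33, 31]
t=10: [48, 49, 47, 43, 39, 45, 44, 42, 38, 34, 41, 40, 37, 33, 32]
t=11: [47, 47, 46, 42, 38, 44, 44, 41, 38, 34, 41, 40, 37, 34, 32]
t=12: [46, 46, 44, 41, 38, 44, 43, 41, 37, 34, 41, 40, 37, 34, 32]
t=13: [45, 45, 43, 40, 37, 43, 42, 40, 37, 34, 41, 40, 37, 34, 32]
t=14: [44, 44, 42, 39, 37, 42, 42, 39, 37, 34, 41, 40, 37, 34, 32]
t=15: [43, 43, 41, 38, 36, 42, 41, 39, 36, 34, 41, 40, 37, 34, 32]

Answer: [43, 43, 41, 38, 36, 42, 41, 39, 36, 34, 41, 40, 37, 34, 32]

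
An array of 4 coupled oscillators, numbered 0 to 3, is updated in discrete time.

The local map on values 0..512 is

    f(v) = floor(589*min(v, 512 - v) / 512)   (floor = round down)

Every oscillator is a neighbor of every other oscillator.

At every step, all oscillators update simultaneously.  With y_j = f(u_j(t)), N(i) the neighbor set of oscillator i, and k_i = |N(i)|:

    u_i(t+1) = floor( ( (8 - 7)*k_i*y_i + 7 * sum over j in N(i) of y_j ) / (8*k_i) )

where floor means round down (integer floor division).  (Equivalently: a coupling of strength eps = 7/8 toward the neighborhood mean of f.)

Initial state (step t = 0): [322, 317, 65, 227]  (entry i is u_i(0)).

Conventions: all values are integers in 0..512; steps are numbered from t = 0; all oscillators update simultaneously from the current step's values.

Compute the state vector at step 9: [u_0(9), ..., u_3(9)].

Answer: [253, 253, 253, 253]

Derivation:
t=0: [322, 317, 65, 227]
t=1: [190, 189, 214, 183]
t=2: [223, 223, 218, 224]
t=3: [254, 254, 255, 254]
t=4: [292, 292, 292, 292]
t=5: [253, 253, 253, 253]
t=6: [291, 291, 291, 291]
t=7: [254, 254, 254, 254]
t=8: [292, 292, 292, 292]
t=9: [253, 253, 253, 253]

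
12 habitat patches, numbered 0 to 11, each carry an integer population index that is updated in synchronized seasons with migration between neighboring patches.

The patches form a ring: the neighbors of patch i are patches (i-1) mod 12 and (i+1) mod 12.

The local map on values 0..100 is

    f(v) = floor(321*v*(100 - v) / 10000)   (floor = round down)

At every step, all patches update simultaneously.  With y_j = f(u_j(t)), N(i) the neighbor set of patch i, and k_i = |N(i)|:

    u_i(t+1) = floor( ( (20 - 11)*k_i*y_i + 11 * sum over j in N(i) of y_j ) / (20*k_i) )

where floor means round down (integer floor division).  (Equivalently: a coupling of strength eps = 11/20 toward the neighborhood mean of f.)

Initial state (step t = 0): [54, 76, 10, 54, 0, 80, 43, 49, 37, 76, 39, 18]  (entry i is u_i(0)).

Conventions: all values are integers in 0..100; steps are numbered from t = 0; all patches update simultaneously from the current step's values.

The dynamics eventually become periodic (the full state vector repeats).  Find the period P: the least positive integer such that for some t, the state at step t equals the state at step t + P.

Answer: 2
Key observation: The state at step 20, [79, 79, 79, 79, 79, 79, 79, 79, 79, 79, 79, 79], reappears at step 22 — and no state repeats earlier — so the cycle the system enters has period 2.

Derivation:
t=0: [54, 76, 10, 54, 0, 80, 43, 49, 37, 76, 39, 18]
t=1: [64, 55, 50, 43, 35, 44, 71, 77, 71, 67, 63, 63]
t=2: [74, 77, 79, 77, 76, 73, 66, 61, 64, 70, 72, 73]
t=3: [60, 56, 54, 55, 58, 64, 70, 74, 72, 67, 64, 62]
t=4: [77, 78, 79, 78, 76, 72, 67, 63, 64, 69, 72, 75]
t=5: [56, 54, 54, 55, 58, 64, 69, 72, 71, 68, 64, 60]
t=6: [78, 79, 79, 78, 76, 73, 68, 65, 66, 69, 73, 76]
t=7: [55, 53, 53, 55, 58, 63, 68, 71, 71, 67, 63, 58]
t=8: [78, 79, 79, 78, 77, 73, 69, 66, 67, 70, 74, 77]
t=9: [54, 53, 53, 54, 57, 62, 67, 70, 69, 66, 61, 57]
t=10: [78, 79, 79, 78, 77, 74, 70, 68, 68, 72, 75, 77]
t=11: [54, 53, 53, 54, 57, 61, 65, 68, 67, 64, 60, 56]
t=12: [79, 79, 79, 78, 77, 75, 72, 70, 70, 73, 76, 78]
t=13: [53, 53, 53, 54, 56, 60, 63, 66, 65, 62, 58, 55]
t=14: [79, 79, 79, 79, 78, 76, 74, 72, 73, 75, 77, 78]
t=15: [53, 53, 53, 53, 55, 58, 61, 62, 62, 59, 56, 54]
t=16: [79, 79, 79, 79, 78, 77, 76, 75, 75, 77, 78, 79]
t=17: [53, 53, 53, 53, 54, 56, 58, 59, 58, 56, 54, 53]
t=18: [79, 79, 79, 79, 79, 78, 78, 77, 78, 78, 79, 79]
t=19: [53, 53, 53, 53, 53, 54, 55, 55, 55, 54, 53, 53]
t=20: [79, 79, 79, 79, 79, 79, 79, 79, 79, 79, 79, 79]
t=21: [53, 53, 53, 53, 53, 53, 53, 53, 53, 53, 53, 53]
t=22: [79, 79, 79, 79, 79, 79, 79, 79, 79, 79, 79, 79]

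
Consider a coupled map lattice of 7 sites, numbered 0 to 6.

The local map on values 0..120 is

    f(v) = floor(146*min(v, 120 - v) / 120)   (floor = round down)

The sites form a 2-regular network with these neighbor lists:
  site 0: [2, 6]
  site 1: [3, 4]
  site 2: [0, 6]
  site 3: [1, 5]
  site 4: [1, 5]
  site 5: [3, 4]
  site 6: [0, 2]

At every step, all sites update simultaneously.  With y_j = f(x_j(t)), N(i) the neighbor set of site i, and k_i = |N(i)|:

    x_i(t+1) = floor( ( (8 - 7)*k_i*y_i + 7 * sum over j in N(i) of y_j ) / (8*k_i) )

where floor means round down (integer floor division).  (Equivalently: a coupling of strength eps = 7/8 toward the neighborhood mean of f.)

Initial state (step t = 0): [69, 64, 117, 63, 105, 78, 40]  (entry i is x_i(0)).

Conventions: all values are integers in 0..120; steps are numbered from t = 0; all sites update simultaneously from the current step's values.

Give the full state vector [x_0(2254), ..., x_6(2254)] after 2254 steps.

Simulating step by step:
t=0: [69, 64, 117, 63, 105, 78, 40]
t=1: [30, 46, 48, 60, 54, 44, 34]
t=2: [47, 67, 40, 56, 55, 67, 46]
t=3: [52, 66, 55, 64, 64, 66, 52]
t=4: [64, 67, 63, 65, 65, 67, 64]
t=5: [68, 65, 68, 64, 64, 65, 68]
t=6: [63, 67, 63, 66, 66, 67, 63]
t=7: [69, 64, 69, 64, 64, 64, 69]
t=8: [62, 68, 62, 68, 68, 68, 62]
t=9: [70, 63, 70, 63, 63, 63, 70]
t=10: [60, 69, 60, 69, 69, 69, 60]
t=11: [73, 62, 73, 62, 62, 62, 73]
t=12: [57, 70, 57, 70, 70, 70, 57]
t=13: [69, 60, 69, 60, 60, 60, 69]
t=14: [62, 73, 62, 73, 73, 73, 62]
t=15: [70, 57, 70, 57, 57, 57, 70]
t=16: [60, 69, 60, 69, 69, 69, 60]

Answer: [60, 69, 60, 69, 69, 69, 60]
Key observation: The state at step 10, [60, 69, 60, 69, 69, 69, 60], reappears at step 16: the system is in a cycle of period 6 from step 10 on.  Therefore the state at step 2254 equals the state at step 10 + ((2254 - 10) mod 6) = 10, which is [60, 69, 60, 69, 69, 69, 60].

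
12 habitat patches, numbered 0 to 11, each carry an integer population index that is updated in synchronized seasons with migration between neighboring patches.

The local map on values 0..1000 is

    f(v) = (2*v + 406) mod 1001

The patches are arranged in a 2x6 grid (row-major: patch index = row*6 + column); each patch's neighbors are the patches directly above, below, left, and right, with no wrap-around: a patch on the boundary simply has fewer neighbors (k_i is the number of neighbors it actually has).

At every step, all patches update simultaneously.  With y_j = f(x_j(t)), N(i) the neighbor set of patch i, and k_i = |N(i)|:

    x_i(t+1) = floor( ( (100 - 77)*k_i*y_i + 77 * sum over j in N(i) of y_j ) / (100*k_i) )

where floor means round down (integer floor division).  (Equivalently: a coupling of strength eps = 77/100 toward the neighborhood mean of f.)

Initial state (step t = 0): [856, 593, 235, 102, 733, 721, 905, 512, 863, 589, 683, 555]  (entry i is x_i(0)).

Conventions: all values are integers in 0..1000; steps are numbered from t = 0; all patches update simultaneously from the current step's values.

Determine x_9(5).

Simulating step by step:
t=0: [856, 593, 235, 102, 733, 721, 905, 512, 863, 589, 683, 555]
t=1: [336, 500, 543, 738, 772, 728, 259, 338, 514, 521, 682, 741]
t=2: [529, 259, 554, 686, 862, 904, 273, 470, 361, 637, 762, 831]
t=3: [828, 551, 587, 517, 521, 123, 530, 593, 423, 626, 437, 454]
t=4: [388, 432, 440, 532, 454, 442, 357, 449, 526, 399, 427, 430]
t=5: [191, 259, 372, 313, 333, 289, 213, 286, 308, 350, 260, 271]

Answer: x_9(5) = 350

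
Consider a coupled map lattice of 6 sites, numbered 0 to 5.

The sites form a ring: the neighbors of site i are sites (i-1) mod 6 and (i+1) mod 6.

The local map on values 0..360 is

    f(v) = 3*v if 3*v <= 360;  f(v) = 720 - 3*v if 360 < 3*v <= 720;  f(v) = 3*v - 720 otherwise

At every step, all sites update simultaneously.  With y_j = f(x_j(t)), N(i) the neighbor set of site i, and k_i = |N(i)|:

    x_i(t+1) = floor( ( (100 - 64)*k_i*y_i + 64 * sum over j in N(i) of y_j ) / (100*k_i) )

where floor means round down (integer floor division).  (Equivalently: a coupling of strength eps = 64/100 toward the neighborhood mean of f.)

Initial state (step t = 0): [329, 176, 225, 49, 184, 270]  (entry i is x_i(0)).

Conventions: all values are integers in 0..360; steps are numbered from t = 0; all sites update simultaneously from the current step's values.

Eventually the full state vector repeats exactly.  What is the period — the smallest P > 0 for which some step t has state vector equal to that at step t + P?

Simulating step by step:
t=0: [329, 176, 225, 49, 184, 270]
t=1: [186, 168, 124, 121, 136, 171]
t=2: [193, 240, 308, 339, 292, 226]
t=3: [64, 110, 168, 222, 164, 110]
t=4: [280, 249, 200, 161, 204, 253]
t=5: [64, 86, 127, 158, 127, 87]
t=6: [235, 262, 283, 305, 284, 263]
t=7: [48, 69, 129, 153, 132, 71]
t=8: [186, 227, 269, 304, 268, 226]
t=9: [84, 93, 105, 123, 105, 93]
t=10: [269, 281, 315, 327, 315, 281]
t=11: [110, 144, 203, 237, 203, 144]
t=12: [303, 244, 135, 74, 135, 244]
t=13: [75, 165, 188, 281, 188, 165]
t=14: [225, 202, 167, 144, 167, 202]
t=15: [89, 125, 207, 243, 207, 125]
t=16: [316, 241, 148, 66, 148, 241]
t=17: [84, 162, 163, 247, 163, 162]
t=18: [240, 238, 164, 155, 164, 238]
t=19: [3, 75, 165, 237, 165, 75]
t=20: [147, 155, 155, 147, 155, 155]
t=21: [263, 262, 262, 263, 262, 262]
t=22: [67, 66, 66, 67, 66, 66]
t=23: [199, 198, 198, 199, 198, 198]
t=24: [124, 125, 125, 124, 125, 125]
t=25: [346, 345, 345, 346, 345, 345]
t=26: [316, 315, 315, 316, 315, 315]
t=27: [226, 225, 225, 226, 225, 225]
t=28: [43, 44, 44, 43, 44, 44]
t=29: [130, 131, 131, 130, 131, 131]
t=30: [328, 327, 327, 328, 327, 327]
t=31: [262, 261, 261, 262, 261, 261]
t=32: [64, 63, 63, 64, 63, 63]
t=33: [190, 189, 189, 190, 189, 189]
t=34: [151, 152, 152, 151, 152, 152]
t=35: [265, 264, 264, 265, 264, 264]
t=36: [73, 72, 72, 73, 72, 72]
t=37: [217, 216, 216, 217, 216, 216]
t=38: [70, 71, 71, 70, 71, 71]
t=39: [211, 212, 212, 211, 212, 212]
t=40: [85, 84, 84, 85, 84, 84]
t=41: [253, 252, 252, 253, 252, 252]
t=42: [37, 36, 36, 37, 36, 36]
t=43: [109, 108, 108, 109, 108, 108]
t=44: [325, 324, 324, 325, 324, 324]
t=45: [253, 252, 252, 253, 252, 252]

Answer: 4
Key observation: The state at step 41, [253, 252, 252, 253, 252, 252], reappears at step 45 — and no state repeats earlier — so the cycle the system enters has period 4.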